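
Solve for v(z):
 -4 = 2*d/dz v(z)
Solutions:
 v(z) = C1 - 2*z


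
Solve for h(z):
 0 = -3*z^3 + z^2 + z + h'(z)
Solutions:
 h(z) = C1 + 3*z^4/4 - z^3/3 - z^2/2


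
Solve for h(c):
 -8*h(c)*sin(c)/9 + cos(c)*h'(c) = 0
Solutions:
 h(c) = C1/cos(c)^(8/9)


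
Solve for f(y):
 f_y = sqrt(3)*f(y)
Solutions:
 f(y) = C1*exp(sqrt(3)*y)


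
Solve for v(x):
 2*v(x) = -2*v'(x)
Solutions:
 v(x) = C1*exp(-x)


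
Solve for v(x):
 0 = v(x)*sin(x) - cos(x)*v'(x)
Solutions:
 v(x) = C1/cos(x)


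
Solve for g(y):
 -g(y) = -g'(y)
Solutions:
 g(y) = C1*exp(y)


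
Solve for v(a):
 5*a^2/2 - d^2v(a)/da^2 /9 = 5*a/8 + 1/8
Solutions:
 v(a) = C1 + C2*a + 15*a^4/8 - 15*a^3/16 - 9*a^2/16


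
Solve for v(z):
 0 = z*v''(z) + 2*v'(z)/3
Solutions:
 v(z) = C1 + C2*z^(1/3)


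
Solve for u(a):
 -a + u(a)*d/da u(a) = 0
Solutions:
 u(a) = -sqrt(C1 + a^2)
 u(a) = sqrt(C1 + a^2)


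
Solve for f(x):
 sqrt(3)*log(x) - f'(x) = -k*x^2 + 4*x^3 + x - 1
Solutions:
 f(x) = C1 + k*x^3/3 - x^4 - x^2/2 + sqrt(3)*x*log(x) - sqrt(3)*x + x


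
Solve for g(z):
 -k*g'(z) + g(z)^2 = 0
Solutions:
 g(z) = -k/(C1*k + z)


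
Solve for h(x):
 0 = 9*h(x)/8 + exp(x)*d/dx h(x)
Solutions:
 h(x) = C1*exp(9*exp(-x)/8)


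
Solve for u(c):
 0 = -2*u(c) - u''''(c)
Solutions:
 u(c) = (C1*sin(2^(3/4)*c/2) + C2*cos(2^(3/4)*c/2))*exp(-2^(3/4)*c/2) + (C3*sin(2^(3/4)*c/2) + C4*cos(2^(3/4)*c/2))*exp(2^(3/4)*c/2)


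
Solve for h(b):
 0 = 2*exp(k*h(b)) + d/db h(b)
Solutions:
 h(b) = Piecewise((log(1/(C1*k + 2*b*k))/k, Ne(k, 0)), (nan, True))
 h(b) = Piecewise((C1 - 2*b, Eq(k, 0)), (nan, True))


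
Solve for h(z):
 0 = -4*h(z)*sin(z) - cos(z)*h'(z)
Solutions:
 h(z) = C1*cos(z)^4


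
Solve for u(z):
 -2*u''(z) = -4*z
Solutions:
 u(z) = C1 + C2*z + z^3/3


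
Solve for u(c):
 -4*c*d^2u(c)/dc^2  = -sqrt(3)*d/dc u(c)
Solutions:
 u(c) = C1 + C2*c^(sqrt(3)/4 + 1)


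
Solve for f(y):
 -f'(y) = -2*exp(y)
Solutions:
 f(y) = C1 + 2*exp(y)


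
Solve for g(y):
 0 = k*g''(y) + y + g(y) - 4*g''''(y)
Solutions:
 g(y) = C1*exp(-sqrt(2)*y*sqrt(k - sqrt(k^2 + 16))/4) + C2*exp(sqrt(2)*y*sqrt(k - sqrt(k^2 + 16))/4) + C3*exp(-sqrt(2)*y*sqrt(k + sqrt(k^2 + 16))/4) + C4*exp(sqrt(2)*y*sqrt(k + sqrt(k^2 + 16))/4) - y


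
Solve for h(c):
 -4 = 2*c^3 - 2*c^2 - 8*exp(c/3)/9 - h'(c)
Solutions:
 h(c) = C1 + c^4/2 - 2*c^3/3 + 4*c - 8*exp(c/3)/3


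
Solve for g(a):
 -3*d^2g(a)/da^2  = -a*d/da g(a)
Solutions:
 g(a) = C1 + C2*erfi(sqrt(6)*a/6)


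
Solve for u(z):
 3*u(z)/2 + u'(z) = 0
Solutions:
 u(z) = C1*exp(-3*z/2)


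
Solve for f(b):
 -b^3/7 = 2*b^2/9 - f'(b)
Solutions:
 f(b) = C1 + b^4/28 + 2*b^3/27


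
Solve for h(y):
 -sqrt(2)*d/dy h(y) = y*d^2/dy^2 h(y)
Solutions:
 h(y) = C1 + C2*y^(1 - sqrt(2))


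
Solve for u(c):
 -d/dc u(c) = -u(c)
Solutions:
 u(c) = C1*exp(c)


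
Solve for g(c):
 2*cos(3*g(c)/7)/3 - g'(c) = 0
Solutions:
 -2*c/3 - 7*log(sin(3*g(c)/7) - 1)/6 + 7*log(sin(3*g(c)/7) + 1)/6 = C1


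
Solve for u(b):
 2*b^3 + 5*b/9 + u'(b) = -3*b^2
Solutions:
 u(b) = C1 - b^4/2 - b^3 - 5*b^2/18


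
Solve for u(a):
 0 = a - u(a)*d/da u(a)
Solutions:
 u(a) = -sqrt(C1 + a^2)
 u(a) = sqrt(C1 + a^2)


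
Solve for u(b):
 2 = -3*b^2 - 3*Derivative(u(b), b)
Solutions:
 u(b) = C1 - b^3/3 - 2*b/3


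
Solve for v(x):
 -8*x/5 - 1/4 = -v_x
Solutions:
 v(x) = C1 + 4*x^2/5 + x/4


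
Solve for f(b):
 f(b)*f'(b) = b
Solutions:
 f(b) = -sqrt(C1 + b^2)
 f(b) = sqrt(C1 + b^2)


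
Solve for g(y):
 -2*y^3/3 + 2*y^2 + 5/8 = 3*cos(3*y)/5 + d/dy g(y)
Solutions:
 g(y) = C1 - y^4/6 + 2*y^3/3 + 5*y/8 - sin(3*y)/5


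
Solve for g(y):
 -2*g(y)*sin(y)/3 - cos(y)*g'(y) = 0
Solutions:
 g(y) = C1*cos(y)^(2/3)


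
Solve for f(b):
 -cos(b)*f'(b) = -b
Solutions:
 f(b) = C1 + Integral(b/cos(b), b)


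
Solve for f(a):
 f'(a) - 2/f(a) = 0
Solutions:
 f(a) = -sqrt(C1 + 4*a)
 f(a) = sqrt(C1 + 4*a)


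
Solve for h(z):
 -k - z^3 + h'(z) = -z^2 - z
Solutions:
 h(z) = C1 + k*z + z^4/4 - z^3/3 - z^2/2


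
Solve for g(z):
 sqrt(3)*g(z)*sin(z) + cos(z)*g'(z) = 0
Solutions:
 g(z) = C1*cos(z)^(sqrt(3))


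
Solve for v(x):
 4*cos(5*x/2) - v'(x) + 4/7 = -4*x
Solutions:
 v(x) = C1 + 2*x^2 + 4*x/7 + 8*sin(5*x/2)/5


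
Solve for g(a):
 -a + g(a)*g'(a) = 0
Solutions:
 g(a) = -sqrt(C1 + a^2)
 g(a) = sqrt(C1 + a^2)


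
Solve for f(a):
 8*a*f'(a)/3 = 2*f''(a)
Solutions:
 f(a) = C1 + C2*erfi(sqrt(6)*a/3)


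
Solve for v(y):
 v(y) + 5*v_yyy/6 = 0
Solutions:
 v(y) = C3*exp(-5^(2/3)*6^(1/3)*y/5) + (C1*sin(2^(1/3)*3^(5/6)*5^(2/3)*y/10) + C2*cos(2^(1/3)*3^(5/6)*5^(2/3)*y/10))*exp(5^(2/3)*6^(1/3)*y/10)


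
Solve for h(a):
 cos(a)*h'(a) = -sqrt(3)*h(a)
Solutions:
 h(a) = C1*(sin(a) - 1)^(sqrt(3)/2)/(sin(a) + 1)^(sqrt(3)/2)


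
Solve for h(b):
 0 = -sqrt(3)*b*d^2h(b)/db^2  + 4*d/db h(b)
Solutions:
 h(b) = C1 + C2*b^(1 + 4*sqrt(3)/3)


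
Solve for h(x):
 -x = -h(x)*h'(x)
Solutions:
 h(x) = -sqrt(C1 + x^2)
 h(x) = sqrt(C1 + x^2)


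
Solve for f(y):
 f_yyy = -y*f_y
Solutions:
 f(y) = C1 + Integral(C2*airyai(-y) + C3*airybi(-y), y)


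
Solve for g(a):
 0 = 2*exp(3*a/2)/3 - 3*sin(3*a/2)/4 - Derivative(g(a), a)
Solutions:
 g(a) = C1 + 4*exp(3*a/2)/9 + cos(3*a/2)/2


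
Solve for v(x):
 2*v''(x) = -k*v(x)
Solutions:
 v(x) = C1*exp(-sqrt(2)*x*sqrt(-k)/2) + C2*exp(sqrt(2)*x*sqrt(-k)/2)


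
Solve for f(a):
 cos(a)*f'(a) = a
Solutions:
 f(a) = C1 + Integral(a/cos(a), a)


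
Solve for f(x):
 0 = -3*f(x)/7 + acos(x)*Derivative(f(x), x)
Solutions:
 f(x) = C1*exp(3*Integral(1/acos(x), x)/7)


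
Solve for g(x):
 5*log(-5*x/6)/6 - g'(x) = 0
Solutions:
 g(x) = C1 + 5*x*log(-x)/6 + 5*x*(-log(6) - 1 + log(5))/6


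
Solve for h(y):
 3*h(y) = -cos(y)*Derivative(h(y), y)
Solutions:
 h(y) = C1*(sin(y) - 1)^(3/2)/(sin(y) + 1)^(3/2)


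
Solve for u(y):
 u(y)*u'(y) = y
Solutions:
 u(y) = -sqrt(C1 + y^2)
 u(y) = sqrt(C1 + y^2)


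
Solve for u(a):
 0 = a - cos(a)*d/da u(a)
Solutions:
 u(a) = C1 + Integral(a/cos(a), a)


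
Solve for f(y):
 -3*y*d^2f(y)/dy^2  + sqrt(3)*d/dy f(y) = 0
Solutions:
 f(y) = C1 + C2*y^(sqrt(3)/3 + 1)


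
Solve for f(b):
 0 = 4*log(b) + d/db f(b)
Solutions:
 f(b) = C1 - 4*b*log(b) + 4*b


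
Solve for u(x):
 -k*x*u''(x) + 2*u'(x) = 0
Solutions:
 u(x) = C1 + x^(((re(k) + 2)*re(k) + im(k)^2)/(re(k)^2 + im(k)^2))*(C2*sin(2*log(x)*Abs(im(k))/(re(k)^2 + im(k)^2)) + C3*cos(2*log(x)*im(k)/(re(k)^2 + im(k)^2)))


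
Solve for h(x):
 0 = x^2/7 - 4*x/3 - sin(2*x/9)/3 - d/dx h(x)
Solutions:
 h(x) = C1 + x^3/21 - 2*x^2/3 + 3*cos(2*x/9)/2


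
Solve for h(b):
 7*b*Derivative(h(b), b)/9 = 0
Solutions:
 h(b) = C1


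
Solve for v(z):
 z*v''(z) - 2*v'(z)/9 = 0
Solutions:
 v(z) = C1 + C2*z^(11/9)


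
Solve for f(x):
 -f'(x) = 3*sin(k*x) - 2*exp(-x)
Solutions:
 f(x) = C1 - 2*exp(-x) + 3*cos(k*x)/k


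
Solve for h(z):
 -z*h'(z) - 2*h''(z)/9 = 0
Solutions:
 h(z) = C1 + C2*erf(3*z/2)


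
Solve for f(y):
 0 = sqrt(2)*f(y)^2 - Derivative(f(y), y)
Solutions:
 f(y) = -1/(C1 + sqrt(2)*y)


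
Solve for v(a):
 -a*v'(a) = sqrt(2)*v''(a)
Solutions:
 v(a) = C1 + C2*erf(2^(1/4)*a/2)


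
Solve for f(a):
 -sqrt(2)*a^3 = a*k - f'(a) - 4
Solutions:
 f(a) = C1 + sqrt(2)*a^4/4 + a^2*k/2 - 4*a


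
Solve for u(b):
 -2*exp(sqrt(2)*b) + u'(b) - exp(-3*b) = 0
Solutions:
 u(b) = C1 + sqrt(2)*exp(sqrt(2)*b) - exp(-3*b)/3


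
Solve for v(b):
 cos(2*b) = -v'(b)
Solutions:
 v(b) = C1 - sin(2*b)/2


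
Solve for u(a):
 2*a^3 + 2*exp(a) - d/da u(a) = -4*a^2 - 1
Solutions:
 u(a) = C1 + a^4/2 + 4*a^3/3 + a + 2*exp(a)


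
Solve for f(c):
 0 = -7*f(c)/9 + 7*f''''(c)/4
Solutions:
 f(c) = C1*exp(-sqrt(6)*c/3) + C2*exp(sqrt(6)*c/3) + C3*sin(sqrt(6)*c/3) + C4*cos(sqrt(6)*c/3)


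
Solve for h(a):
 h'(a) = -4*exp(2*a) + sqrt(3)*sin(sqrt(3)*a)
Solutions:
 h(a) = C1 - 2*exp(2*a) - cos(sqrt(3)*a)


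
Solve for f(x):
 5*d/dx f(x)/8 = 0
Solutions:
 f(x) = C1


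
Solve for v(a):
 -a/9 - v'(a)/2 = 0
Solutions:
 v(a) = C1 - a^2/9


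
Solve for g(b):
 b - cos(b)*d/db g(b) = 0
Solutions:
 g(b) = C1 + Integral(b/cos(b), b)


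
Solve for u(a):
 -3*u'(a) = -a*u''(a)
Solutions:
 u(a) = C1 + C2*a^4


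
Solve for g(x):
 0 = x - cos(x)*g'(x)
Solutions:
 g(x) = C1 + Integral(x/cos(x), x)


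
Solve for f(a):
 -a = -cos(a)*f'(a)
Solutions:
 f(a) = C1 + Integral(a/cos(a), a)


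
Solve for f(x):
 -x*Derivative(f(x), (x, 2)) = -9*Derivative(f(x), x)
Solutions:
 f(x) = C1 + C2*x^10


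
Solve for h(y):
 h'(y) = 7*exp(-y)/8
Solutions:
 h(y) = C1 - 7*exp(-y)/8


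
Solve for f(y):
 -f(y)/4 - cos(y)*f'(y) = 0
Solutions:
 f(y) = C1*(sin(y) - 1)^(1/8)/(sin(y) + 1)^(1/8)


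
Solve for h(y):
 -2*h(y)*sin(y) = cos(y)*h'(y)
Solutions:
 h(y) = C1*cos(y)^2


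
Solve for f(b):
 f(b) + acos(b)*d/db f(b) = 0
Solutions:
 f(b) = C1*exp(-Integral(1/acos(b), b))


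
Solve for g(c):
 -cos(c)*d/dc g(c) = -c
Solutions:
 g(c) = C1 + Integral(c/cos(c), c)


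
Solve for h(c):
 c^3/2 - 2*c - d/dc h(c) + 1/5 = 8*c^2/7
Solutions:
 h(c) = C1 + c^4/8 - 8*c^3/21 - c^2 + c/5


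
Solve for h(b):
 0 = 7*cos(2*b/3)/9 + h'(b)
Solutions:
 h(b) = C1 - 7*sin(2*b/3)/6


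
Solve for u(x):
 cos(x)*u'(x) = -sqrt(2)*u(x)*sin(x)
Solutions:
 u(x) = C1*cos(x)^(sqrt(2))


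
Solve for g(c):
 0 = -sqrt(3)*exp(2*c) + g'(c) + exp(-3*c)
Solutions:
 g(c) = C1 + sqrt(3)*exp(2*c)/2 + exp(-3*c)/3


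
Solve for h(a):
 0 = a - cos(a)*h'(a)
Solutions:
 h(a) = C1 + Integral(a/cos(a), a)


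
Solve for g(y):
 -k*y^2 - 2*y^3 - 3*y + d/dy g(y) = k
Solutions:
 g(y) = C1 + k*y^3/3 + k*y + y^4/2 + 3*y^2/2


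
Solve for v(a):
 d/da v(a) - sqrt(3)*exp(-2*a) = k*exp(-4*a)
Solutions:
 v(a) = C1 - k*exp(-4*a)/4 - sqrt(3)*exp(-2*a)/2


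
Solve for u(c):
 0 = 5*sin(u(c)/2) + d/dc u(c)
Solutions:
 u(c) = -2*acos((-C1 - exp(5*c))/(C1 - exp(5*c))) + 4*pi
 u(c) = 2*acos((-C1 - exp(5*c))/(C1 - exp(5*c)))


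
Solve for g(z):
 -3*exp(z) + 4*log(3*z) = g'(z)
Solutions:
 g(z) = C1 + 4*z*log(z) + 4*z*(-1 + log(3)) - 3*exp(z)


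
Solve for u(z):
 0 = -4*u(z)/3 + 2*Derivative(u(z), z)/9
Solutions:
 u(z) = C1*exp(6*z)


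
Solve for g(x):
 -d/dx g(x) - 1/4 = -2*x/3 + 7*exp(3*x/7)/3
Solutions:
 g(x) = C1 + x^2/3 - x/4 - 49*exp(3*x/7)/9


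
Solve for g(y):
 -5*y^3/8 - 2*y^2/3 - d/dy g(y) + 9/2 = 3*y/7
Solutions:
 g(y) = C1 - 5*y^4/32 - 2*y^3/9 - 3*y^2/14 + 9*y/2


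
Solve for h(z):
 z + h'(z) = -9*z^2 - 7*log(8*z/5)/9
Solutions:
 h(z) = C1 - 3*z^3 - z^2/2 - 7*z*log(z)/9 - 7*z*log(2)/3 + 7*z/9 + 7*z*log(5)/9


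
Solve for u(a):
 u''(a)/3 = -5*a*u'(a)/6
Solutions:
 u(a) = C1 + C2*erf(sqrt(5)*a/2)


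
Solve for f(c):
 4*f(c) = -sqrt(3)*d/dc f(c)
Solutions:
 f(c) = C1*exp(-4*sqrt(3)*c/3)


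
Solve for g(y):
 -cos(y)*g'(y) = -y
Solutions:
 g(y) = C1 + Integral(y/cos(y), y)


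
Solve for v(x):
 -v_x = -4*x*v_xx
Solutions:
 v(x) = C1 + C2*x^(5/4)


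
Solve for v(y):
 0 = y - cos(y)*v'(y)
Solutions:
 v(y) = C1 + Integral(y/cos(y), y)


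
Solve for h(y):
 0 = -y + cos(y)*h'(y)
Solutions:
 h(y) = C1 + Integral(y/cos(y), y)


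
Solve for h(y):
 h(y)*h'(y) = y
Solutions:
 h(y) = -sqrt(C1 + y^2)
 h(y) = sqrt(C1 + y^2)


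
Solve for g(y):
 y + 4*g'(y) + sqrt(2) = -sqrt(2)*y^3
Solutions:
 g(y) = C1 - sqrt(2)*y^4/16 - y^2/8 - sqrt(2)*y/4


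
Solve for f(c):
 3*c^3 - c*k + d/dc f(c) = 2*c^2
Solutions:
 f(c) = C1 - 3*c^4/4 + 2*c^3/3 + c^2*k/2


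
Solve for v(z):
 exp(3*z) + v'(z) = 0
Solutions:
 v(z) = C1 - exp(3*z)/3


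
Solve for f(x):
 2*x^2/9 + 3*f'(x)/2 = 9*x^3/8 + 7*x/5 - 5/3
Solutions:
 f(x) = C1 + 3*x^4/16 - 4*x^3/81 + 7*x^2/15 - 10*x/9


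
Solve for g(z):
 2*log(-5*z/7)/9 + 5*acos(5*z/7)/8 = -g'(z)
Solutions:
 g(z) = C1 - 2*z*log(-z)/9 - 5*z*acos(5*z/7)/8 - 2*z*log(5)/9 + 2*z/9 + 2*z*log(7)/9 + sqrt(49 - 25*z^2)/8


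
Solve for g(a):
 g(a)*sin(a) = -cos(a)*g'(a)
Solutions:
 g(a) = C1*cos(a)


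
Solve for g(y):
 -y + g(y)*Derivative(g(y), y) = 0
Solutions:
 g(y) = -sqrt(C1 + y^2)
 g(y) = sqrt(C1 + y^2)


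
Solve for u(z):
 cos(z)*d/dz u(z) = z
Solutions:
 u(z) = C1 + Integral(z/cos(z), z)


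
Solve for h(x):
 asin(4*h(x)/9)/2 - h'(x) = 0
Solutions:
 Integral(1/asin(4*_y/9), (_y, h(x))) = C1 + x/2


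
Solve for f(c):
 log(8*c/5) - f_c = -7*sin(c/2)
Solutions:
 f(c) = C1 + c*log(c) - c*log(5) - c + 3*c*log(2) - 14*cos(c/2)


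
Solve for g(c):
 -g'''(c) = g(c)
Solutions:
 g(c) = C3*exp(-c) + (C1*sin(sqrt(3)*c/2) + C2*cos(sqrt(3)*c/2))*exp(c/2)


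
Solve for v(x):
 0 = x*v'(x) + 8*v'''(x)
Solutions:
 v(x) = C1 + Integral(C2*airyai(-x/2) + C3*airybi(-x/2), x)


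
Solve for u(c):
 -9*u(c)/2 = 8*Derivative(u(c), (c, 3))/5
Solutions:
 u(c) = C3*exp(c*(-2^(2/3)*45^(1/3) + 3*5^(1/3)*6^(2/3))/16)*sin(3*2^(2/3)*3^(1/6)*5^(1/3)*c/8) + C4*exp(c*(-2^(2/3)*45^(1/3) + 3*5^(1/3)*6^(2/3))/16)*cos(3*2^(2/3)*3^(1/6)*5^(1/3)*c/8) + C5*exp(-c*(2^(2/3)*45^(1/3) + 3*5^(1/3)*6^(2/3))/16) + (C1*sin(3*2^(2/3)*3^(1/6)*5^(1/3)*c/8) + C2*cos(3*2^(2/3)*3^(1/6)*5^(1/3)*c/8))*exp(2^(2/3)*45^(1/3)*c/8)


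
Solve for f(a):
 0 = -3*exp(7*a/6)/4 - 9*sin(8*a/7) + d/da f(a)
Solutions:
 f(a) = C1 + 9*exp(7*a/6)/14 - 63*cos(8*a/7)/8


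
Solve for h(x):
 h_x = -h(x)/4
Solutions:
 h(x) = C1*exp(-x/4)


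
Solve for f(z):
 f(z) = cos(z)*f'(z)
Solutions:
 f(z) = C1*sqrt(sin(z) + 1)/sqrt(sin(z) - 1)


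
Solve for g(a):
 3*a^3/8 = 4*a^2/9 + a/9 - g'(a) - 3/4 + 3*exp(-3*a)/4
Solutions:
 g(a) = C1 - 3*a^4/32 + 4*a^3/27 + a^2/18 - 3*a/4 - exp(-3*a)/4


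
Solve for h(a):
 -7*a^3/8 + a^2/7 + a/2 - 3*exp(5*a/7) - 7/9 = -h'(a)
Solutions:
 h(a) = C1 + 7*a^4/32 - a^3/21 - a^2/4 + 7*a/9 + 21*exp(5*a/7)/5


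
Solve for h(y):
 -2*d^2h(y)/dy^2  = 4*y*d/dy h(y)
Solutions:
 h(y) = C1 + C2*erf(y)


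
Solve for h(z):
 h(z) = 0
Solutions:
 h(z) = 0


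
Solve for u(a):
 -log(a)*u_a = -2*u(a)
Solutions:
 u(a) = C1*exp(2*li(a))


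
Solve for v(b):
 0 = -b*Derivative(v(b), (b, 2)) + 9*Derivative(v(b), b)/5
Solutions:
 v(b) = C1 + C2*b^(14/5)


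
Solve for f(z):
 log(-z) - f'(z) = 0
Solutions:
 f(z) = C1 + z*log(-z) - z


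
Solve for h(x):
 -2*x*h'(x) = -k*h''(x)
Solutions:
 h(x) = C1 + C2*erf(x*sqrt(-1/k))/sqrt(-1/k)


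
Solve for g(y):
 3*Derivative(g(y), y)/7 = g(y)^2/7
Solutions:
 g(y) = -3/(C1 + y)


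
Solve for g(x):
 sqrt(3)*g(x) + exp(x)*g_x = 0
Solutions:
 g(x) = C1*exp(sqrt(3)*exp(-x))


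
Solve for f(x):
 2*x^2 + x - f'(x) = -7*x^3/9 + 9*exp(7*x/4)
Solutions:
 f(x) = C1 + 7*x^4/36 + 2*x^3/3 + x^2/2 - 36*exp(7*x/4)/7


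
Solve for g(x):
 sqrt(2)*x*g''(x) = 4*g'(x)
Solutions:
 g(x) = C1 + C2*x^(1 + 2*sqrt(2))


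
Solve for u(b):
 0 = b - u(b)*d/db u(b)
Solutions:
 u(b) = -sqrt(C1 + b^2)
 u(b) = sqrt(C1 + b^2)


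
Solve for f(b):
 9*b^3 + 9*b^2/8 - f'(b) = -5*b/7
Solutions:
 f(b) = C1 + 9*b^4/4 + 3*b^3/8 + 5*b^2/14


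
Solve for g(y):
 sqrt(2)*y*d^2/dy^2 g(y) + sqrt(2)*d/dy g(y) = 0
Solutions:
 g(y) = C1 + C2*log(y)


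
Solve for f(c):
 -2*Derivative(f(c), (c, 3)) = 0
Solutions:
 f(c) = C1 + C2*c + C3*c^2


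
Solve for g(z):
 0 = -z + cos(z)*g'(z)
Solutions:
 g(z) = C1 + Integral(z/cos(z), z)


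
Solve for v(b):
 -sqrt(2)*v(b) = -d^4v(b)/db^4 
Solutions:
 v(b) = C1*exp(-2^(1/8)*b) + C2*exp(2^(1/8)*b) + C3*sin(2^(1/8)*b) + C4*cos(2^(1/8)*b)


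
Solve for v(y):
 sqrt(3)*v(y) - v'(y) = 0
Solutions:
 v(y) = C1*exp(sqrt(3)*y)


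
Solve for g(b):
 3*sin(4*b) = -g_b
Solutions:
 g(b) = C1 + 3*cos(4*b)/4


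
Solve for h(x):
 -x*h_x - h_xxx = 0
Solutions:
 h(x) = C1 + Integral(C2*airyai(-x) + C3*airybi(-x), x)


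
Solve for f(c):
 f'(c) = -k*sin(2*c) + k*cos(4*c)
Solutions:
 f(c) = C1 + k*sin(4*c)/4 + k*cos(2*c)/2


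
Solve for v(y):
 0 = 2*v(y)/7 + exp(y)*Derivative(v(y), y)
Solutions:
 v(y) = C1*exp(2*exp(-y)/7)


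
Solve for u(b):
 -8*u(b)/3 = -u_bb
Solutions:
 u(b) = C1*exp(-2*sqrt(6)*b/3) + C2*exp(2*sqrt(6)*b/3)


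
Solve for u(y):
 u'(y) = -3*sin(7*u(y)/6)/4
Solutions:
 3*y/4 + 3*log(cos(7*u(y)/6) - 1)/7 - 3*log(cos(7*u(y)/6) + 1)/7 = C1


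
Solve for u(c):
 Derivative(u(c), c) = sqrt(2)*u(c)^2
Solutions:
 u(c) = -1/(C1 + sqrt(2)*c)


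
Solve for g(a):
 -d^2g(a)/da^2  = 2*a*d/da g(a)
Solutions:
 g(a) = C1 + C2*erf(a)


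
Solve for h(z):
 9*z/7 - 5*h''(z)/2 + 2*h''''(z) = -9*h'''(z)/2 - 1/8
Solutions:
 h(z) = C1 + C2*z + C3*exp(z*(-9 + sqrt(161))/8) + C4*exp(-z*(9 + sqrt(161))/8) + 3*z^3/35 + 683*z^2/1400


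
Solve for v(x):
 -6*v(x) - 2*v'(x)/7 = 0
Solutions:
 v(x) = C1*exp(-21*x)


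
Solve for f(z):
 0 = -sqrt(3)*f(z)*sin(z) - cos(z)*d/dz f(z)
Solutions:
 f(z) = C1*cos(z)^(sqrt(3))


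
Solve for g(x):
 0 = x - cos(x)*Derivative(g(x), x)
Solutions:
 g(x) = C1 + Integral(x/cos(x), x)


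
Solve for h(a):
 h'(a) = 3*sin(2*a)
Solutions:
 h(a) = C1 - 3*cos(2*a)/2


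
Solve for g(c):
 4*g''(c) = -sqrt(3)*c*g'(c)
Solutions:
 g(c) = C1 + C2*erf(sqrt(2)*3^(1/4)*c/4)


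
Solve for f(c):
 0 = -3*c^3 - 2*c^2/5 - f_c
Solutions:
 f(c) = C1 - 3*c^4/4 - 2*c^3/15


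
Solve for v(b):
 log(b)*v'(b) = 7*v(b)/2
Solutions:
 v(b) = C1*exp(7*li(b)/2)


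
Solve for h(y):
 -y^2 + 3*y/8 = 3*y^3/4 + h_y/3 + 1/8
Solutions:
 h(y) = C1 - 9*y^4/16 - y^3 + 9*y^2/16 - 3*y/8


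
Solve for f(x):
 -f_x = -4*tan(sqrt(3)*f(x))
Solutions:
 f(x) = sqrt(3)*(pi - asin(C1*exp(4*sqrt(3)*x)))/3
 f(x) = sqrt(3)*asin(C1*exp(4*sqrt(3)*x))/3


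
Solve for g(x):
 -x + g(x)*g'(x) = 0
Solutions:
 g(x) = -sqrt(C1 + x^2)
 g(x) = sqrt(C1 + x^2)


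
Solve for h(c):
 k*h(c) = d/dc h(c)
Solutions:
 h(c) = C1*exp(c*k)


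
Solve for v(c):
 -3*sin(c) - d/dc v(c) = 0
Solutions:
 v(c) = C1 + 3*cos(c)


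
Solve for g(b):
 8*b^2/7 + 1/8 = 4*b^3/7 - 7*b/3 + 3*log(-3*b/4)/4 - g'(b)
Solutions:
 g(b) = C1 + b^4/7 - 8*b^3/21 - 7*b^2/6 + 3*b*log(-b)/4 + b*(-12*log(2) - 7 + 6*log(3))/8


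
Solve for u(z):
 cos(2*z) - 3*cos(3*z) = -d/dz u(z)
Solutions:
 u(z) = C1 - sin(2*z)/2 + sin(3*z)


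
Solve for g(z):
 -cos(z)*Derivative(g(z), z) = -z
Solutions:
 g(z) = C1 + Integral(z/cos(z), z)


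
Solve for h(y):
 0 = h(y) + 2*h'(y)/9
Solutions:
 h(y) = C1*exp(-9*y/2)


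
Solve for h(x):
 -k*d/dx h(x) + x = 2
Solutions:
 h(x) = C1 + x^2/(2*k) - 2*x/k


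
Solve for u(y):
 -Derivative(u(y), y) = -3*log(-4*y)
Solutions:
 u(y) = C1 + 3*y*log(-y) + 3*y*(-1 + 2*log(2))


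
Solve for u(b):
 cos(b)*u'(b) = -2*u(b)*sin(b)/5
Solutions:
 u(b) = C1*cos(b)^(2/5)


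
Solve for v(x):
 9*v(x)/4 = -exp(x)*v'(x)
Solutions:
 v(x) = C1*exp(9*exp(-x)/4)


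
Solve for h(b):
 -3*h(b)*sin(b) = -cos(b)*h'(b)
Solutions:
 h(b) = C1/cos(b)^3


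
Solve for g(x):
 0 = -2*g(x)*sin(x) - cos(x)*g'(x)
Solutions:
 g(x) = C1*cos(x)^2


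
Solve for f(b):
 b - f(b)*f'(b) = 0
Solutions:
 f(b) = -sqrt(C1 + b^2)
 f(b) = sqrt(C1 + b^2)


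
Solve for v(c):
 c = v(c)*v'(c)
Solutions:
 v(c) = -sqrt(C1 + c^2)
 v(c) = sqrt(C1 + c^2)


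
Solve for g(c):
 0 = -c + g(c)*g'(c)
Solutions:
 g(c) = -sqrt(C1 + c^2)
 g(c) = sqrt(C1 + c^2)


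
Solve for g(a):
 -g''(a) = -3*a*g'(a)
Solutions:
 g(a) = C1 + C2*erfi(sqrt(6)*a/2)


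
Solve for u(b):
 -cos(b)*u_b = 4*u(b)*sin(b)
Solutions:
 u(b) = C1*cos(b)^4


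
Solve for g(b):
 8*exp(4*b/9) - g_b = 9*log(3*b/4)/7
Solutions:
 g(b) = C1 - 9*b*log(b)/7 + 9*b*(-log(3) + 1 + 2*log(2))/7 + 18*exp(4*b/9)


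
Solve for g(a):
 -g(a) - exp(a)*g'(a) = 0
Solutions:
 g(a) = C1*exp(exp(-a))


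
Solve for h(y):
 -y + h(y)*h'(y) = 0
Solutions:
 h(y) = -sqrt(C1 + y^2)
 h(y) = sqrt(C1 + y^2)


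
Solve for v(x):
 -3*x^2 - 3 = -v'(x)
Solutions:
 v(x) = C1 + x^3 + 3*x


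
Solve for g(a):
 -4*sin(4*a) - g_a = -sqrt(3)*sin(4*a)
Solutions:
 g(a) = C1 - sqrt(3)*cos(4*a)/4 + cos(4*a)


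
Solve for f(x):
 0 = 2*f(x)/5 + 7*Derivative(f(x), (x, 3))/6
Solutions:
 f(x) = C3*exp(x*(-12^(1/3)*35^(2/3) + 3*3^(1/3)*70^(2/3))/140)*sin(3^(5/6)*70^(2/3)*x/70) + C4*exp(x*(-12^(1/3)*35^(2/3) + 3*3^(1/3)*70^(2/3))/140)*cos(3^(5/6)*70^(2/3)*x/70) + C5*exp(-x*(12^(1/3)*35^(2/3) + 3*3^(1/3)*70^(2/3))/140) + (C1*sin(3^(5/6)*70^(2/3)*x/70) + C2*cos(3^(5/6)*70^(2/3)*x/70))*exp(12^(1/3)*35^(2/3)*x/70)


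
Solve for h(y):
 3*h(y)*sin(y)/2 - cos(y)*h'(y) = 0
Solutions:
 h(y) = C1/cos(y)^(3/2)


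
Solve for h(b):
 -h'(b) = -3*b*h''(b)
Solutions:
 h(b) = C1 + C2*b^(4/3)


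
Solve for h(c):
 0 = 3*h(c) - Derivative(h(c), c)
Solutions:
 h(c) = C1*exp(3*c)


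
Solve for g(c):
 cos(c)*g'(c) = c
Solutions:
 g(c) = C1 + Integral(c/cos(c), c)


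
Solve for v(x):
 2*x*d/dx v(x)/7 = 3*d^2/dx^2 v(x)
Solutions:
 v(x) = C1 + C2*erfi(sqrt(21)*x/21)


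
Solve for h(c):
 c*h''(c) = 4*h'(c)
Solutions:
 h(c) = C1 + C2*c^5


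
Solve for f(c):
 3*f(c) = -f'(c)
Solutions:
 f(c) = C1*exp(-3*c)


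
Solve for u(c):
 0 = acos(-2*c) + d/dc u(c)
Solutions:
 u(c) = C1 - c*acos(-2*c) - sqrt(1 - 4*c^2)/2


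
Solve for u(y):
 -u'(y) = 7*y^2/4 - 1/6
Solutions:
 u(y) = C1 - 7*y^3/12 + y/6


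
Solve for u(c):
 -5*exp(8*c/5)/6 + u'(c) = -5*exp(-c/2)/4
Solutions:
 u(c) = C1 + 25*exp(8*c/5)/48 + 5*exp(-c/2)/2


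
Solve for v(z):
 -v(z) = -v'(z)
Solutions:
 v(z) = C1*exp(z)


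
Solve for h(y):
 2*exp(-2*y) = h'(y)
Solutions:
 h(y) = C1 - exp(-2*y)


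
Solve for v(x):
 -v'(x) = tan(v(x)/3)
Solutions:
 v(x) = -3*asin(C1*exp(-x/3)) + 3*pi
 v(x) = 3*asin(C1*exp(-x/3))


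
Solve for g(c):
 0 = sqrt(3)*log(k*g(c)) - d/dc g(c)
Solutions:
 li(k*g(c))/k = C1 + sqrt(3)*c


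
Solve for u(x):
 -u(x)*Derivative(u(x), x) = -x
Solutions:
 u(x) = -sqrt(C1 + x^2)
 u(x) = sqrt(C1 + x^2)


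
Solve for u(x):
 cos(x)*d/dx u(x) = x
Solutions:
 u(x) = C1 + Integral(x/cos(x), x)


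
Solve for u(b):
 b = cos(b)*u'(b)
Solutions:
 u(b) = C1 + Integral(b/cos(b), b)


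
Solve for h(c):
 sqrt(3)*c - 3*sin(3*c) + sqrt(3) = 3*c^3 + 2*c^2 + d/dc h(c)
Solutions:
 h(c) = C1 - 3*c^4/4 - 2*c^3/3 + sqrt(3)*c^2/2 + sqrt(3)*c + cos(3*c)


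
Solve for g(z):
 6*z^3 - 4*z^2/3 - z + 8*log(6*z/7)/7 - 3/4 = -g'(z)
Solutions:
 g(z) = C1 - 3*z^4/2 + 4*z^3/9 + z^2/2 - 8*z*log(z)/7 - 8*z*log(6)/7 + 53*z/28 + 8*z*log(7)/7


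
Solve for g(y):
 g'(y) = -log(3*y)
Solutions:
 g(y) = C1 - y*log(y) - y*log(3) + y


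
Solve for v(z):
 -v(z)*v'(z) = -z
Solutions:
 v(z) = -sqrt(C1 + z^2)
 v(z) = sqrt(C1 + z^2)


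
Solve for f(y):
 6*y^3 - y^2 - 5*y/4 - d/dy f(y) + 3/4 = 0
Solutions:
 f(y) = C1 + 3*y^4/2 - y^3/3 - 5*y^2/8 + 3*y/4


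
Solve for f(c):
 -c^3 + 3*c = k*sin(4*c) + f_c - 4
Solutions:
 f(c) = C1 - c^4/4 + 3*c^2/2 + 4*c + k*cos(4*c)/4


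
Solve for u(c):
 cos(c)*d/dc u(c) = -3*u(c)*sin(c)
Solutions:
 u(c) = C1*cos(c)^3


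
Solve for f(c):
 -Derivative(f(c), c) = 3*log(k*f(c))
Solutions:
 li(k*f(c))/k = C1 - 3*c


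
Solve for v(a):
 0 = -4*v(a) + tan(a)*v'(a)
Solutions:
 v(a) = C1*sin(a)^4


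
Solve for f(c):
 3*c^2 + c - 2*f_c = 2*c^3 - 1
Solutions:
 f(c) = C1 - c^4/4 + c^3/2 + c^2/4 + c/2


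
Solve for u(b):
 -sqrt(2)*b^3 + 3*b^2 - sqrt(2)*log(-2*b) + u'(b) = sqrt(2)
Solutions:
 u(b) = C1 + sqrt(2)*b^4/4 - b^3 + sqrt(2)*b*log(-b) + sqrt(2)*b*log(2)


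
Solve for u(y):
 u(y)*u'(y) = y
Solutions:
 u(y) = -sqrt(C1 + y^2)
 u(y) = sqrt(C1 + y^2)


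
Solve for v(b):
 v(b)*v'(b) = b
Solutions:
 v(b) = -sqrt(C1 + b^2)
 v(b) = sqrt(C1 + b^2)


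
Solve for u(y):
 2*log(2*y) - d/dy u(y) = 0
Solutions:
 u(y) = C1 + 2*y*log(y) - 2*y + y*log(4)


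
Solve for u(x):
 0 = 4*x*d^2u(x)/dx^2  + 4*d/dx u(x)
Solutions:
 u(x) = C1 + C2*log(x)


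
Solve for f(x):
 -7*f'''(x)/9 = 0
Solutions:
 f(x) = C1 + C2*x + C3*x^2


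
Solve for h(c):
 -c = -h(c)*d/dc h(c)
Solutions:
 h(c) = -sqrt(C1 + c^2)
 h(c) = sqrt(C1 + c^2)


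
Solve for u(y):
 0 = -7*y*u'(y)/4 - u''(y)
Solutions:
 u(y) = C1 + C2*erf(sqrt(14)*y/4)


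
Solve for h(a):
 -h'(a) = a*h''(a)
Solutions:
 h(a) = C1 + C2*log(a)


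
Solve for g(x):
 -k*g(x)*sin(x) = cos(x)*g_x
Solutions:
 g(x) = C1*exp(k*log(cos(x)))


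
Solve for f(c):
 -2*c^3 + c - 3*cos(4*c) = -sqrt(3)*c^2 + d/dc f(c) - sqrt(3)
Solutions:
 f(c) = C1 - c^4/2 + sqrt(3)*c^3/3 + c^2/2 + sqrt(3)*c - 3*sin(4*c)/4


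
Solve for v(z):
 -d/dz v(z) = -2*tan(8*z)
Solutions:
 v(z) = C1 - log(cos(8*z))/4


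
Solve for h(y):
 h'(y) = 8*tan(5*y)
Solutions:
 h(y) = C1 - 8*log(cos(5*y))/5


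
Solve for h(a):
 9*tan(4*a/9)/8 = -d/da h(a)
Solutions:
 h(a) = C1 + 81*log(cos(4*a/9))/32


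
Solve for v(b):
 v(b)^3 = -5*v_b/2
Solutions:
 v(b) = -sqrt(10)*sqrt(-1/(C1 - 2*b))/2
 v(b) = sqrt(10)*sqrt(-1/(C1 - 2*b))/2


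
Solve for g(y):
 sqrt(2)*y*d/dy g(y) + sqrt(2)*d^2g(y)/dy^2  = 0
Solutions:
 g(y) = C1 + C2*erf(sqrt(2)*y/2)


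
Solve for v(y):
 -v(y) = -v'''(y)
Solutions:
 v(y) = C3*exp(y) + (C1*sin(sqrt(3)*y/2) + C2*cos(sqrt(3)*y/2))*exp(-y/2)


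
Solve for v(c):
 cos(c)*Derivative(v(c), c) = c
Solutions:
 v(c) = C1 + Integral(c/cos(c), c)


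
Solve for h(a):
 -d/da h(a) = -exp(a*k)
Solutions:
 h(a) = C1 + exp(a*k)/k


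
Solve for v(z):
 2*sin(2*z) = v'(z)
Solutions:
 v(z) = C1 - cos(2*z)


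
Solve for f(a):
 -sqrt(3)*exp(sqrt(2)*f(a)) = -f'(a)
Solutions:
 f(a) = sqrt(2)*(2*log(-1/(C1 + sqrt(3)*a)) - log(2))/4


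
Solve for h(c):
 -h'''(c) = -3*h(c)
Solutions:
 h(c) = C3*exp(3^(1/3)*c) + (C1*sin(3^(5/6)*c/2) + C2*cos(3^(5/6)*c/2))*exp(-3^(1/3)*c/2)


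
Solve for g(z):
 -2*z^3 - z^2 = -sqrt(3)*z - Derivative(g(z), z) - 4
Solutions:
 g(z) = C1 + z^4/2 + z^3/3 - sqrt(3)*z^2/2 - 4*z


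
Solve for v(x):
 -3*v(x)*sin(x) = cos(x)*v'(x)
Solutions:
 v(x) = C1*cos(x)^3


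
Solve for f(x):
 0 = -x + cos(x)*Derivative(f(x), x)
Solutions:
 f(x) = C1 + Integral(x/cos(x), x)


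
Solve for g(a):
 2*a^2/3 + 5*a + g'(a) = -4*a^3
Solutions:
 g(a) = C1 - a^4 - 2*a^3/9 - 5*a^2/2


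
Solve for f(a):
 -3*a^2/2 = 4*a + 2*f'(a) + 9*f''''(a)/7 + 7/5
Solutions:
 f(a) = C1 + C4*exp(-42^(1/3)*a/3) - a^3/4 - a^2 - 7*a/10 + (C2*sin(14^(1/3)*3^(5/6)*a/6) + C3*cos(14^(1/3)*3^(5/6)*a/6))*exp(42^(1/3)*a/6)


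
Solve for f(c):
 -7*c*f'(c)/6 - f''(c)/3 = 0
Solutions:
 f(c) = C1 + C2*erf(sqrt(7)*c/2)


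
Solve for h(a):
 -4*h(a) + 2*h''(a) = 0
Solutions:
 h(a) = C1*exp(-sqrt(2)*a) + C2*exp(sqrt(2)*a)


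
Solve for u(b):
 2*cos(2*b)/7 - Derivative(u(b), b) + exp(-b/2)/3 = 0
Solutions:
 u(b) = C1 + sin(2*b)/7 - 2*exp(-b/2)/3


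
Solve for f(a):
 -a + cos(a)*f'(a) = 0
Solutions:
 f(a) = C1 + Integral(a/cos(a), a)


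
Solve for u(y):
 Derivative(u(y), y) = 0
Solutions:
 u(y) = C1


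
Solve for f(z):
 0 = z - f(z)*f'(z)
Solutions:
 f(z) = -sqrt(C1 + z^2)
 f(z) = sqrt(C1 + z^2)


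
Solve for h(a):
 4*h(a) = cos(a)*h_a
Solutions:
 h(a) = C1*(sin(a)^2 + 2*sin(a) + 1)/(sin(a)^2 - 2*sin(a) + 1)


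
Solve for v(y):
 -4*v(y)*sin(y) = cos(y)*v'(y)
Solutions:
 v(y) = C1*cos(y)^4


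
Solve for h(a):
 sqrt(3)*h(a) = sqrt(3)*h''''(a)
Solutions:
 h(a) = C1*exp(-a) + C2*exp(a) + C3*sin(a) + C4*cos(a)


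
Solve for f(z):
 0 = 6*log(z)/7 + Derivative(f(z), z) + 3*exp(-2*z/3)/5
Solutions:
 f(z) = C1 - 6*z*log(z)/7 + 6*z/7 + 9*exp(-2*z/3)/10


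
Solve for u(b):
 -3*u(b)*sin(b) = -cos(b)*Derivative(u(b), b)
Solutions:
 u(b) = C1/cos(b)^3


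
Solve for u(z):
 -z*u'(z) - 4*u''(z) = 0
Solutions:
 u(z) = C1 + C2*erf(sqrt(2)*z/4)


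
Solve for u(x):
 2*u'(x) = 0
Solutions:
 u(x) = C1


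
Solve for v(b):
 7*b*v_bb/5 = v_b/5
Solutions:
 v(b) = C1 + C2*b^(8/7)


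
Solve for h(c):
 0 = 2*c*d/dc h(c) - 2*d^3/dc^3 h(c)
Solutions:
 h(c) = C1 + Integral(C2*airyai(c) + C3*airybi(c), c)


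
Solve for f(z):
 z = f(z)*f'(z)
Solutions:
 f(z) = -sqrt(C1 + z^2)
 f(z) = sqrt(C1 + z^2)


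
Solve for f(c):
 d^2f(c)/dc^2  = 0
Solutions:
 f(c) = C1 + C2*c


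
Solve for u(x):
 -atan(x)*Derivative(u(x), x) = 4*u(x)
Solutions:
 u(x) = C1*exp(-4*Integral(1/atan(x), x))


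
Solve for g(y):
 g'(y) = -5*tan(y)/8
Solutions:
 g(y) = C1 + 5*log(cos(y))/8


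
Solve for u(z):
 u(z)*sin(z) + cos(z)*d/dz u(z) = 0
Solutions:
 u(z) = C1*cos(z)


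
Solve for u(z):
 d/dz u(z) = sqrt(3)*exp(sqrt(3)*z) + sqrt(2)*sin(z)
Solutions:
 u(z) = C1 + exp(sqrt(3)*z) - sqrt(2)*cos(z)


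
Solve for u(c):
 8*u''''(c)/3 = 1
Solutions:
 u(c) = C1 + C2*c + C3*c^2 + C4*c^3 + c^4/64


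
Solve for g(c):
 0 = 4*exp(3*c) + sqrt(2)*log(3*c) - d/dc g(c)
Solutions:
 g(c) = C1 + sqrt(2)*c*log(c) + sqrt(2)*c*(-1 + log(3)) + 4*exp(3*c)/3


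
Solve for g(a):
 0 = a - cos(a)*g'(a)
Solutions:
 g(a) = C1 + Integral(a/cos(a), a)


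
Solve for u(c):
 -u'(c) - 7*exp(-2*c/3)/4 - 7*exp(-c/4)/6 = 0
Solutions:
 u(c) = C1 + 21*exp(-2*c/3)/8 + 14*exp(-c/4)/3


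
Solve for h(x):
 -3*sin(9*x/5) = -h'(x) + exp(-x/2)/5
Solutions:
 h(x) = C1 - 5*cos(9*x/5)/3 - 2*exp(-x/2)/5


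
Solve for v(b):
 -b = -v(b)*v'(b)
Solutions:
 v(b) = -sqrt(C1 + b^2)
 v(b) = sqrt(C1 + b^2)


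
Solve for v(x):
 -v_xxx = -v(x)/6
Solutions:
 v(x) = C3*exp(6^(2/3)*x/6) + (C1*sin(2^(2/3)*3^(1/6)*x/4) + C2*cos(2^(2/3)*3^(1/6)*x/4))*exp(-6^(2/3)*x/12)


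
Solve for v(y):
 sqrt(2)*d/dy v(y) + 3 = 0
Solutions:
 v(y) = C1 - 3*sqrt(2)*y/2


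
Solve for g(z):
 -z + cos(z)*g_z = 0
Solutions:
 g(z) = C1 + Integral(z/cos(z), z)


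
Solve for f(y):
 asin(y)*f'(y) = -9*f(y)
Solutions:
 f(y) = C1*exp(-9*Integral(1/asin(y), y))


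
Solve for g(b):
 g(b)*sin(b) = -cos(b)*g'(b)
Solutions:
 g(b) = C1*cos(b)


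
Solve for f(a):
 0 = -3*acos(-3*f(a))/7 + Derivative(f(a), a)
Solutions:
 Integral(1/acos(-3*_y), (_y, f(a))) = C1 + 3*a/7


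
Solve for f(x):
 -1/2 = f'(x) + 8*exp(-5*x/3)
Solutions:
 f(x) = C1 - x/2 + 24*exp(-5*x/3)/5


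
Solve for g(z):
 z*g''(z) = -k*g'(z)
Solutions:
 g(z) = C1 + z^(1 - re(k))*(C2*sin(log(z)*Abs(im(k))) + C3*cos(log(z)*im(k)))


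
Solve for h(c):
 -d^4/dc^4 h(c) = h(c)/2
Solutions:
 h(c) = (C1*sin(2^(1/4)*c/2) + C2*cos(2^(1/4)*c/2))*exp(-2^(1/4)*c/2) + (C3*sin(2^(1/4)*c/2) + C4*cos(2^(1/4)*c/2))*exp(2^(1/4)*c/2)


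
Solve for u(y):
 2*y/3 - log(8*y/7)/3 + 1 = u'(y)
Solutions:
 u(y) = C1 + y^2/3 - y*log(y)/3 - y*log(2) + y*log(7)/3 + 4*y/3


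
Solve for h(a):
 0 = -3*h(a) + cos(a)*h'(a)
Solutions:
 h(a) = C1*(sin(a) + 1)^(3/2)/(sin(a) - 1)^(3/2)


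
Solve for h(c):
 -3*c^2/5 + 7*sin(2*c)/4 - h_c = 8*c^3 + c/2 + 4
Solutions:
 h(c) = C1 - 2*c^4 - c^3/5 - c^2/4 - 4*c - 7*cos(2*c)/8


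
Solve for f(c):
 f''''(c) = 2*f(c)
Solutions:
 f(c) = C1*exp(-2^(1/4)*c) + C2*exp(2^(1/4)*c) + C3*sin(2^(1/4)*c) + C4*cos(2^(1/4)*c)


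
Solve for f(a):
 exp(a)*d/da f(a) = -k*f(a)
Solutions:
 f(a) = C1*exp(k*exp(-a))


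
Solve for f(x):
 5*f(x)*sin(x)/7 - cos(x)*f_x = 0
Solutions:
 f(x) = C1/cos(x)^(5/7)


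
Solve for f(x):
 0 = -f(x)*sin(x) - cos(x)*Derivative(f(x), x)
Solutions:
 f(x) = C1*cos(x)


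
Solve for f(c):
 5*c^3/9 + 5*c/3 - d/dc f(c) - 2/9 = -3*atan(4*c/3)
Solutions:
 f(c) = C1 + 5*c^4/36 + 5*c^2/6 + 3*c*atan(4*c/3) - 2*c/9 - 9*log(16*c^2 + 9)/8


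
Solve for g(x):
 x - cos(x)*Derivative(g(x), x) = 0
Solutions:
 g(x) = C1 + Integral(x/cos(x), x)


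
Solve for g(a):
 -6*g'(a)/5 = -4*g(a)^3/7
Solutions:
 g(a) = -sqrt(42)*sqrt(-1/(C1 + 10*a))/2
 g(a) = sqrt(42)*sqrt(-1/(C1 + 10*a))/2


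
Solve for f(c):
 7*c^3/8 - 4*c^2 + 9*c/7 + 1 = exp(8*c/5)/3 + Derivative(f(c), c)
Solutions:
 f(c) = C1 + 7*c^4/32 - 4*c^3/3 + 9*c^2/14 + c - 5*exp(8*c/5)/24


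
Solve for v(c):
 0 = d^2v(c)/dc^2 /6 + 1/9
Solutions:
 v(c) = C1 + C2*c - c^2/3


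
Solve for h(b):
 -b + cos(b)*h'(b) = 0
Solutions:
 h(b) = C1 + Integral(b/cos(b), b)


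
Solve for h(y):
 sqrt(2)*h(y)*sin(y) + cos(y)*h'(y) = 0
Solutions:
 h(y) = C1*cos(y)^(sqrt(2))


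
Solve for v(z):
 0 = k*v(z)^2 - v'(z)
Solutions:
 v(z) = -1/(C1 + k*z)


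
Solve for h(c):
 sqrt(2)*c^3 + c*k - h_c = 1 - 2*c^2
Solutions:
 h(c) = C1 + sqrt(2)*c^4/4 + 2*c^3/3 + c^2*k/2 - c


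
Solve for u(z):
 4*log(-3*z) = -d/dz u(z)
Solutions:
 u(z) = C1 - 4*z*log(-z) + 4*z*(1 - log(3))


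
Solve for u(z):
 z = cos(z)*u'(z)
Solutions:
 u(z) = C1 + Integral(z/cos(z), z)


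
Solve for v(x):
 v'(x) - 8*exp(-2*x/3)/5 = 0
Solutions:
 v(x) = C1 - 12*exp(-2*x/3)/5


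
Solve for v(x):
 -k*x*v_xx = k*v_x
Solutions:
 v(x) = C1 + C2*log(x)


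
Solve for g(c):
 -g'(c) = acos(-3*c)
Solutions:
 g(c) = C1 - c*acos(-3*c) - sqrt(1 - 9*c^2)/3


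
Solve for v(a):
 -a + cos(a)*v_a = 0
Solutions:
 v(a) = C1 + Integral(a/cos(a), a)


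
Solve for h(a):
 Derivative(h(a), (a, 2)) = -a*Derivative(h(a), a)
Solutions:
 h(a) = C1 + C2*erf(sqrt(2)*a/2)


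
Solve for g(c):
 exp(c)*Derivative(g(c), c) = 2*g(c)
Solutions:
 g(c) = C1*exp(-2*exp(-c))


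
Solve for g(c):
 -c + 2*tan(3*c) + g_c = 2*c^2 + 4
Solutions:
 g(c) = C1 + 2*c^3/3 + c^2/2 + 4*c + 2*log(cos(3*c))/3


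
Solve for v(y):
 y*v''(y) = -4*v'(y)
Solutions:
 v(y) = C1 + C2/y^3


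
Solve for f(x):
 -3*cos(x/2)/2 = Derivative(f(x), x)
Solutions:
 f(x) = C1 - 3*sin(x/2)


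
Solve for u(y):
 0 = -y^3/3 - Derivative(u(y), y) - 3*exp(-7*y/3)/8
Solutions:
 u(y) = C1 - y^4/12 + 9*exp(-7*y/3)/56


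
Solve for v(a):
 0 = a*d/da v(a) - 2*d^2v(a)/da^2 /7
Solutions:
 v(a) = C1 + C2*erfi(sqrt(7)*a/2)


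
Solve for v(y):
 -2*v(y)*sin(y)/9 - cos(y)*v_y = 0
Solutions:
 v(y) = C1*cos(y)^(2/9)


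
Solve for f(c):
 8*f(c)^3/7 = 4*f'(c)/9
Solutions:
 f(c) = -sqrt(14)*sqrt(-1/(C1 + 18*c))/2
 f(c) = sqrt(14)*sqrt(-1/(C1 + 18*c))/2


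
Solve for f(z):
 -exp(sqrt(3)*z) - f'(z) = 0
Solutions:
 f(z) = C1 - sqrt(3)*exp(sqrt(3)*z)/3


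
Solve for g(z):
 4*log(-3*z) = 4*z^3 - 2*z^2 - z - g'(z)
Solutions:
 g(z) = C1 + z^4 - 2*z^3/3 - z^2/2 - 4*z*log(-z) + 4*z*(1 - log(3))


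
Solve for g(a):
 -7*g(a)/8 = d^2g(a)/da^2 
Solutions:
 g(a) = C1*sin(sqrt(14)*a/4) + C2*cos(sqrt(14)*a/4)


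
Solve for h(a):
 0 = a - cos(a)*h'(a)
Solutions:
 h(a) = C1 + Integral(a/cos(a), a)


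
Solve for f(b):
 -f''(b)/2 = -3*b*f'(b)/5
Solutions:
 f(b) = C1 + C2*erfi(sqrt(15)*b/5)


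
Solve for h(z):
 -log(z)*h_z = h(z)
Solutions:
 h(z) = C1*exp(-li(z))


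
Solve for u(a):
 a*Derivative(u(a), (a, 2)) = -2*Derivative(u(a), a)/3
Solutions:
 u(a) = C1 + C2*a^(1/3)


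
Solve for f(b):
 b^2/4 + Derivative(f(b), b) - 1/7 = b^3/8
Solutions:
 f(b) = C1 + b^4/32 - b^3/12 + b/7


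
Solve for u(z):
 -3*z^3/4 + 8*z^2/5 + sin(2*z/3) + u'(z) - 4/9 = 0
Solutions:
 u(z) = C1 + 3*z^4/16 - 8*z^3/15 + 4*z/9 + 3*cos(2*z/3)/2


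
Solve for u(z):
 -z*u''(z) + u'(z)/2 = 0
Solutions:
 u(z) = C1 + C2*z^(3/2)


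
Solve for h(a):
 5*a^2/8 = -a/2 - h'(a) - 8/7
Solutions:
 h(a) = C1 - 5*a^3/24 - a^2/4 - 8*a/7


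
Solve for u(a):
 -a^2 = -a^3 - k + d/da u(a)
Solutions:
 u(a) = C1 + a^4/4 - a^3/3 + a*k


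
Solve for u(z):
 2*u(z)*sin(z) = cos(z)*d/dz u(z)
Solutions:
 u(z) = C1/cos(z)^2


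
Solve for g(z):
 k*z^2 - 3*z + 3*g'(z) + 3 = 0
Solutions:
 g(z) = C1 - k*z^3/9 + z^2/2 - z


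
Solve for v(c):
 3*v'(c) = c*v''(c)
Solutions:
 v(c) = C1 + C2*c^4


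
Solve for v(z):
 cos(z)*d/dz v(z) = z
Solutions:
 v(z) = C1 + Integral(z/cos(z), z)


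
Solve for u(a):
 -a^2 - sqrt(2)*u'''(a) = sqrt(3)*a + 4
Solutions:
 u(a) = C1 + C2*a + C3*a^2 - sqrt(2)*a^5/120 - sqrt(6)*a^4/48 - sqrt(2)*a^3/3


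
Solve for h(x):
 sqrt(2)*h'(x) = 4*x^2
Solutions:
 h(x) = C1 + 2*sqrt(2)*x^3/3


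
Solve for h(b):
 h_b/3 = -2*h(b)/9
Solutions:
 h(b) = C1*exp(-2*b/3)


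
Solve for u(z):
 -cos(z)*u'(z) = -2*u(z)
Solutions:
 u(z) = C1*(sin(z) + 1)/(sin(z) - 1)


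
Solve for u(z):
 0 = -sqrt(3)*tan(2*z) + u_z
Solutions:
 u(z) = C1 - sqrt(3)*log(cos(2*z))/2


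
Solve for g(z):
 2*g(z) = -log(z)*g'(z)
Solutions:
 g(z) = C1*exp(-2*li(z))


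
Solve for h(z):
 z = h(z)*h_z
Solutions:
 h(z) = -sqrt(C1 + z^2)
 h(z) = sqrt(C1 + z^2)


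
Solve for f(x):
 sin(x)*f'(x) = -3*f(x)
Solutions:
 f(x) = C1*(cos(x) + 1)^(3/2)/(cos(x) - 1)^(3/2)


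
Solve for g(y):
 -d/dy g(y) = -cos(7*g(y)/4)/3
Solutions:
 -y/3 - 2*log(sin(7*g(y)/4) - 1)/7 + 2*log(sin(7*g(y)/4) + 1)/7 = C1


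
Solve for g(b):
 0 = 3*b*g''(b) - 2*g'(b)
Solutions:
 g(b) = C1 + C2*b^(5/3)


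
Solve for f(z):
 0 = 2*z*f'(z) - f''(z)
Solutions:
 f(z) = C1 + C2*erfi(z)


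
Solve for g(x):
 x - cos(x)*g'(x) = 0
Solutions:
 g(x) = C1 + Integral(x/cos(x), x)


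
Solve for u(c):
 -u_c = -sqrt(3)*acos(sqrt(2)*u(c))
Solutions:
 Integral(1/acos(sqrt(2)*_y), (_y, u(c))) = C1 + sqrt(3)*c


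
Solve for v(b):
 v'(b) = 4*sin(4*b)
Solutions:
 v(b) = C1 - cos(4*b)


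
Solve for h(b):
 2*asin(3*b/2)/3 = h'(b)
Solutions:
 h(b) = C1 + 2*b*asin(3*b/2)/3 + 2*sqrt(4 - 9*b^2)/9


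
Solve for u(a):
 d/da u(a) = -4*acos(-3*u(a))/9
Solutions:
 Integral(1/acos(-3*_y), (_y, u(a))) = C1 - 4*a/9


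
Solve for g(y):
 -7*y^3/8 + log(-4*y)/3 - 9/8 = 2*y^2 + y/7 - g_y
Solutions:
 g(y) = C1 + 7*y^4/32 + 2*y^3/3 + y^2/14 - y*log(-y)/3 + y*(35 - 16*log(2))/24


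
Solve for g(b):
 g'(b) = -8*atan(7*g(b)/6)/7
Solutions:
 Integral(1/atan(7*_y/6), (_y, g(b))) = C1 - 8*b/7


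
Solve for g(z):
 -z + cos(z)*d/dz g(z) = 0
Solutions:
 g(z) = C1 + Integral(z/cos(z), z)


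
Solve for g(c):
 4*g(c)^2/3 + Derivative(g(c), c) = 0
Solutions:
 g(c) = 3/(C1 + 4*c)


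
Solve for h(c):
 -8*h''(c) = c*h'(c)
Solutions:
 h(c) = C1 + C2*erf(c/4)


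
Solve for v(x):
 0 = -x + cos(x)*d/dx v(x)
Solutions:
 v(x) = C1 + Integral(x/cos(x), x)


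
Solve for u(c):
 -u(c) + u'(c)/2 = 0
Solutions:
 u(c) = C1*exp(2*c)


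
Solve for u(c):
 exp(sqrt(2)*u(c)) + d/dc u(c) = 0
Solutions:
 u(c) = sqrt(2)*(2*log(1/(C1 + c)) - log(2))/4


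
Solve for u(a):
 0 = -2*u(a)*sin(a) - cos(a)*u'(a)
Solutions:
 u(a) = C1*cos(a)^2


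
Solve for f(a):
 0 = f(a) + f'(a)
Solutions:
 f(a) = C1*exp(-a)


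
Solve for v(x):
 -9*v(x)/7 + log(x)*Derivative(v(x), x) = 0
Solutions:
 v(x) = C1*exp(9*li(x)/7)


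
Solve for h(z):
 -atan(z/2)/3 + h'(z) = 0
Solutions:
 h(z) = C1 + z*atan(z/2)/3 - log(z^2 + 4)/3


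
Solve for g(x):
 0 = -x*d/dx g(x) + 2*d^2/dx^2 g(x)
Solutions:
 g(x) = C1 + C2*erfi(x/2)
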